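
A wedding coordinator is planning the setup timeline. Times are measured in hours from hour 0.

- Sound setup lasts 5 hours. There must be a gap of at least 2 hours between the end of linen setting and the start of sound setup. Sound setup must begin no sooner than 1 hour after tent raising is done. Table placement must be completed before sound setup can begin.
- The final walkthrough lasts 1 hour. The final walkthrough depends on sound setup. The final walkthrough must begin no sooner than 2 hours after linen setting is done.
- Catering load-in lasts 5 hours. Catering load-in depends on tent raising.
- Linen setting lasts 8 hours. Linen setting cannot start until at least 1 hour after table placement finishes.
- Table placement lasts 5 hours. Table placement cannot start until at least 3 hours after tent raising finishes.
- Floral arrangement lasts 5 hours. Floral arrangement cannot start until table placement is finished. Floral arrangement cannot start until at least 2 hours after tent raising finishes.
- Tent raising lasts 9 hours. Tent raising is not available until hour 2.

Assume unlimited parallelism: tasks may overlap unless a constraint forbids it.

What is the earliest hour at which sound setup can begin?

30

After its own release at hour 2, tent raising can start at hour 2 and finishes at hour 11.
Table placement cannot begin until tent raising (finishes hour 11, plus 3-hour gap → hour 14). It runs from hour 14 to 14 + 5 = hour 19.
Linen setting cannot begin until table placement (finishes hour 19, plus 1-hour gap → hour 20). It runs from hour 20 to 20 + 8 = hour 28.
Sound setup waits on linen setting (finishes hour 28, plus 2-hour gap → hour 30); tent raising (finishes hour 11, plus 1-hour gap → hour 12); table placement (finishes hour 19). The latest of these is hour 30, which is the earliest sound setup can start.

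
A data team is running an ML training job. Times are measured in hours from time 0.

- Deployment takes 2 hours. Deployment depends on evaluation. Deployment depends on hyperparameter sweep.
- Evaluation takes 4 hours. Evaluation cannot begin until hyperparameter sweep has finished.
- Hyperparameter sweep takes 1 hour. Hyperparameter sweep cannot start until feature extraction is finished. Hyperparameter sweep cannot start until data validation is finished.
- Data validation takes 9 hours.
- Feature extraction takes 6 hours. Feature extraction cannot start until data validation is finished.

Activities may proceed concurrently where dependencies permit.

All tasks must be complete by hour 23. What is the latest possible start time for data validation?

1

Deployment has no dependents, so it just needs to finish by hour 23. Starting by 23 − 2 = hour 21 achieves that.
Evaluation has to be done before deployment (must start by hour 21). That means finishing by hour 21, i.e. starting by 21 − 4 = hour 17.
For hyperparameter sweep: evaluation (must start by hour 17); deployment (must start by hour 21). The most restrictive is hour 17; with a 1-hour duration, hyperparameter sweep must start by hour 16.
Since hyperparameter sweep (must start by hour 16) depends on it, feature extraction must finish by hour 16. Backing off its 6-hour duration gives a latest start of hour 10.
Data validation has several dependents: feature extraction (must start by hour 10); hyperparameter sweep (must start by hour 16). The earliest of those limits is hour 10, so data validation must start by 10 − 9 = hour 1.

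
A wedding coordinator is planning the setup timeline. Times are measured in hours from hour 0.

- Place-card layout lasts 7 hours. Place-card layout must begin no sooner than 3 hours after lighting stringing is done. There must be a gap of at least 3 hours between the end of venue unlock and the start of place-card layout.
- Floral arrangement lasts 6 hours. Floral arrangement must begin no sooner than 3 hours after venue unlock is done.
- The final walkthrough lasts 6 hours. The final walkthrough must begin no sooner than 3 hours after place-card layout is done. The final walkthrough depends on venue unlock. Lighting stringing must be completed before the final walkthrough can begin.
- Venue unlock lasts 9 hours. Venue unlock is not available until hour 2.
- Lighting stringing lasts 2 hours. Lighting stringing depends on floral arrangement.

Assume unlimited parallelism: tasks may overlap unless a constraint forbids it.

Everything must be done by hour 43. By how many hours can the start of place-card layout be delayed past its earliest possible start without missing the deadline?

Venue unlock cannot begin until its own release at hour 2. It runs from hour 2 to 2 + 9 = hour 11.
Floral arrangement waits on venue unlock (finishes hour 11, plus 3-hour gap → hour 14), so it starts at hour 14 and finishes at 14 + 6 = hour 20.
After floral arrangement (finishes hour 20), lighting stringing can start at hour 20 and finishes at hour 22.
Place-card layout needs all of lighting stringing (finishes hour 22, plus 3-hour gap → hour 25); venue unlock (finishes hour 11, plus 3-hour gap → hour 14). That puts its earliest start at hour 25; it finishes at 25 + 7 = hour 32.

Working backward from the deadline:
To finish by hour 43, the final walkthrough (duration 6) must start no later than hour 37.
Place-card layout feeds into the final walkthrough (must start by hour 37, minus 3-hour gap → hour 34); so place-card layout must finish by hour 34 and therefore start by hour 27.
So place-card layout can start as early as hour 25 and as late as hour 27, giving 27 − 25 = 2 hours of slack.

2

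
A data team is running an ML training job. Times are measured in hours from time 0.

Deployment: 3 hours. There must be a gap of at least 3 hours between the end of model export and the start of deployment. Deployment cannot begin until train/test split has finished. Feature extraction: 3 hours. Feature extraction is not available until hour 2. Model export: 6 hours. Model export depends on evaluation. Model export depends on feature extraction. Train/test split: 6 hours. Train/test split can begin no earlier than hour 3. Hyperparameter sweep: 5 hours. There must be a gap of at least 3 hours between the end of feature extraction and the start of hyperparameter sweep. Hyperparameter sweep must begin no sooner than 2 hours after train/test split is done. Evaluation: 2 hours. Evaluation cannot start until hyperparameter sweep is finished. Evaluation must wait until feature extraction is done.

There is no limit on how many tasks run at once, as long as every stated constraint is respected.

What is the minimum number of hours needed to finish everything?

30

After its own release at hour 3, train/test split can start at hour 3 and finishes at hour 9.
After its own release at hour 2, feature extraction can start at hour 2 and finishes at hour 5.
For hyperparameter sweep: feature extraction (finishes hour 5, plus 3-hour gap → hour 8); train/test split (finishes hour 9, plus 2-hour gap → hour 11). Taking the maximum gives a start of hour 11, and it finishes at 11 + 5 = hour 16.
Evaluation needs all of hyperparameter sweep (finishes hour 16); feature extraction (finishes hour 5). That puts its earliest start at hour 16; it finishes at 16 + 2 = hour 18.
Model export cannot start until evaluation (finishes hour 18); feature extraction (finishes hour 5). The controlling bound is hour 18, so model export finishes at 18 + 6 = hour 24.
Deployment needs all of model export (finishes hour 24, plus 3-hour gap → hour 27); train/test split (finishes hour 9). That puts its earliest start at hour 27; it finishes at 27 + 3 = hour 30.
All tasks are finished once the last one completes. Finish times: Feature extraction at 5, Train/test split at 9, Hyperparameter sweep at 16, Evaluation at 18, Model export at 24, Deployment at 30. The latest is hour 30.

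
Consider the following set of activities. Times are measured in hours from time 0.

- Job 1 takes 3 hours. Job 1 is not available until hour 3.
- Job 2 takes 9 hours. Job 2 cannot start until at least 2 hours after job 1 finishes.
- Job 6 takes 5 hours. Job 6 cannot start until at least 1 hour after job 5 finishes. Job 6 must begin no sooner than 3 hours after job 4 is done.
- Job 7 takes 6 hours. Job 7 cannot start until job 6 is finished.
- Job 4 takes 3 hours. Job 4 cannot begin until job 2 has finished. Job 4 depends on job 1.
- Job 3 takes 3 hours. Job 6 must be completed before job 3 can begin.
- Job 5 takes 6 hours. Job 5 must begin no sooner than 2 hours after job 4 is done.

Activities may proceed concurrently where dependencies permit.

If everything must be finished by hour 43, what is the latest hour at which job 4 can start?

20

Job 3 has no dependents, so it just needs to finish by hour 43. Starting by 43 − 3 = hour 40 achieves that.
Job 7 must finish by hour 43; it takes 6 hours, so it must start by 43 − 6 = hour 37.
For job 6: job 3 (must start by hour 40); job 7 (must start by hour 37). The most restrictive is hour 37; with a 5-hour duration, job 6 must start by hour 32.
Since job 6 (must start by hour 32, minus 1-hour gap → hour 31) depends on it, job 5 must finish by hour 31. Backing off its 6-hour duration gives a latest start of hour 25.
Job 4 has several dependents: job 5 (must start by hour 25, minus 2-hour gap → hour 23); job 6 (must start by hour 32, minus 3-hour gap → hour 29). The earliest of those limits is hour 23, so job 4 must start by 23 − 3 = hour 20.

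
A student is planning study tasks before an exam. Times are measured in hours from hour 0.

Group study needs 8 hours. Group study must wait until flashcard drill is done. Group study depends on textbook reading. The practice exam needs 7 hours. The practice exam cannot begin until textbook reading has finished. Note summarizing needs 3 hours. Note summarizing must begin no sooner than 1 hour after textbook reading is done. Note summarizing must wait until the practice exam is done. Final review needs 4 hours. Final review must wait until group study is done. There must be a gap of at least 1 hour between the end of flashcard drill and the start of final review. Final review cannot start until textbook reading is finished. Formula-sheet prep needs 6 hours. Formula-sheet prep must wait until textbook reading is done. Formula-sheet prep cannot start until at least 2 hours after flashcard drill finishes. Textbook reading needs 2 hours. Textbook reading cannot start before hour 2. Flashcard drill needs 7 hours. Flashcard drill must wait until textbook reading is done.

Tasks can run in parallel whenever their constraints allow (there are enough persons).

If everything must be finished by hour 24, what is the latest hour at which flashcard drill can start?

5

Nothing follows final review; the deadline of hour 24 is its only limit. It must start by 24 − 4 = hour 20.
Group study feeds into final review (must start by hour 20); so group study must finish by hour 20 and therefore start by hour 12.
Nothing follows formula-sheet prep; the deadline of hour 24 is its only limit. It must start by 24 − 6 = hour 18.
Flashcard drill has several dependents: group study (must start by hour 12); formula-sheet prep (must start by hour 18, minus 2-hour gap → hour 16); final review (must start by hour 20, minus 1-hour gap → hour 19). The earliest of those limits is hour 12, so flashcard drill must start by 12 − 7 = hour 5.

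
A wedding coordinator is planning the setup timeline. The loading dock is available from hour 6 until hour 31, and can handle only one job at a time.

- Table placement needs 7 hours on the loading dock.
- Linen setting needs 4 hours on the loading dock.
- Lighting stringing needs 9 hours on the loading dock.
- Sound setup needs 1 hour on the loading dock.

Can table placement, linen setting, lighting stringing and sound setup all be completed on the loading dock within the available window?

Yes

The loading dock window is 31 − 6 = 25 hours.
Running back to back, the jobs need 7 + 4 + 9 + 1 = 21 hours on the loading dock.
Since 21 ≤ 25, they fit within the window.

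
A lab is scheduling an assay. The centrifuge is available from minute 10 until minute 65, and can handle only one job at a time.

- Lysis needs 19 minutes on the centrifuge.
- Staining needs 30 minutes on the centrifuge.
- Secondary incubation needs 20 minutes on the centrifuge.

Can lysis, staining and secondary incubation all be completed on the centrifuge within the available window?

No

The centrifuge window is 65 − 10 = 55 minutes.
Running back to back, the jobs need 19 + 30 + 20 = 69 minutes on the centrifuge.
Since 69 > 55, they cannot all fit.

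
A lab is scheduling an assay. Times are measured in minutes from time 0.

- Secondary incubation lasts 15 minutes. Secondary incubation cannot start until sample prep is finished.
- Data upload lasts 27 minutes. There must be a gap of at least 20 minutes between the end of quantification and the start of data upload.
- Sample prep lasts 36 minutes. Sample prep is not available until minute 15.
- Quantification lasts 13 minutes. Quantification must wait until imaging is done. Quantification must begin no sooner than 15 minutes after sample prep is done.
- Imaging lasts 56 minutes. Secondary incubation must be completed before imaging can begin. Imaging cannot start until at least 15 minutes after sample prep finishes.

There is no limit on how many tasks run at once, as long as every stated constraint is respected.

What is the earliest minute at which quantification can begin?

122

Sample prep waits on its own release at minute 15, so it starts at minute 15 and finishes at 15 + 36 = minute 51.
After sample prep (finishes minute 51), secondary incubation can start at minute 51 and finishes at minute 66.
Imaging has to wait for secondary incubation (finishes minute 66); sample prep (finishes minute 51, plus 15-minute gap → minute 66). The latest of these is minute 66, so imaging runs minute 66 to 66 + 56 = minute 122.
Quantification waits on imaging (finishes minute 122); sample prep (finishes minute 51, plus 15-minute gap → minute 66). The latest of these is minute 122, which is the earliest quantification can start.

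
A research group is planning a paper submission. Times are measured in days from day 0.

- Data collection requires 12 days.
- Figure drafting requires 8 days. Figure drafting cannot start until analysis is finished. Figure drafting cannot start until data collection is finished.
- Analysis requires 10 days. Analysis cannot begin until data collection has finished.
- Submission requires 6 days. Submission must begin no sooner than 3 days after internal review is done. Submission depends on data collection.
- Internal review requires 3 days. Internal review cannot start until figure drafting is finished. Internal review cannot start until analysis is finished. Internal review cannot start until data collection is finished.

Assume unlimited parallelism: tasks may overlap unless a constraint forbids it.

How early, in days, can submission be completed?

42

Nothing blocks data collection, so it runs from day 0 to day 12.
Analysis cannot begin until data collection (finishes day 12). It runs from day 12 to 12 + 10 = day 22.
Figure drafting needs all of analysis (finishes day 22); data collection (finishes day 12). That puts its earliest start at day 22; it finishes at 22 + 8 = day 30.
Internal review cannot start until figure drafting (finishes day 30); analysis (finishes day 22); data collection (finishes day 12). The controlling bound is day 30, so internal review finishes at 30 + 3 = day 33.
Submission has to wait for internal review (finishes day 33, plus 3-day gap → day 36); data collection (finishes day 12). The latest of these is day 36, so submission runs day 36 to 36 + 6 = day 42.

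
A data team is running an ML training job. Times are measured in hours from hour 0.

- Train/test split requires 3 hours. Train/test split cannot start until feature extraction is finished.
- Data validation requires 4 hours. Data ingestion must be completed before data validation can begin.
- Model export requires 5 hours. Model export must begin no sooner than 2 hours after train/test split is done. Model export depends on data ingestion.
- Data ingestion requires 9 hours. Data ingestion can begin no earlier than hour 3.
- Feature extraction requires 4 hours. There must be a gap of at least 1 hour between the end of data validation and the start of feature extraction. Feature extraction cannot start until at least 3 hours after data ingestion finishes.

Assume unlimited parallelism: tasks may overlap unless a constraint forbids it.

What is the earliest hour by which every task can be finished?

31

Data ingestion waits on its own release at hour 3, so it starts at hour 3 and finishes at 3 + 9 = hour 12.
Data validation cannot begin until data ingestion (finishes hour 12). It runs from hour 12 to 12 + 4 = hour 16.
Feature extraction has to wait for data validation (finishes hour 16, plus 1-hour gap → hour 17); data ingestion (finishes hour 12, plus 3-hour gap → hour 15). The latest of these is hour 17, so feature extraction runs hour 17 to 17 + 4 = hour 21.
After feature extraction (finishes hour 21), train/test split can start at hour 21 and finishes at hour 24.
Model export needs all of train/test split (finishes hour 24, plus 2-hour gap → hour 26); data ingestion (finishes hour 12). That puts its earliest start at hour 26; it finishes at 26 + 5 = hour 31.
All tasks are finished once the last one completes. Finish times: Data ingestion at 12, Data validation at 16, Feature extraction at 21, Train/test split at 24, Model export at 31. The latest is hour 31.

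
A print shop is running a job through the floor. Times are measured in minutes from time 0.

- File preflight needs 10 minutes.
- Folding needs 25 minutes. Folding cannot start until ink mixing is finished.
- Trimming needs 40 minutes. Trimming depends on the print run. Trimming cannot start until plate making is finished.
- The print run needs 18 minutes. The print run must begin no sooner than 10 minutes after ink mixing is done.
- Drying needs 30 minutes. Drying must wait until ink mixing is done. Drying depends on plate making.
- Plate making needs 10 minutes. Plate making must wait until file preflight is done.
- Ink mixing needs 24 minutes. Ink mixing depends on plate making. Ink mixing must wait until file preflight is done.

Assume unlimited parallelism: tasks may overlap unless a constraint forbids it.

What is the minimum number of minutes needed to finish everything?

File preflight can start immediately at minute 0; it finishes at minute 10.
Plate making waits on file preflight (finishes minute 10), so it starts at minute 10 and finishes at 10 + 10 = minute 20.
Ink mixing has to wait for plate making (finishes minute 20); file preflight (finishes minute 10). The latest of these is minute 20, so ink mixing runs minute 20 to 20 + 24 = minute 44.
Folding waits on ink mixing (finishes minute 44), so it starts at minute 44 and finishes at 44 + 25 = minute 69.
Drying has to wait for ink mixing (finishes minute 44); plate making (finishes minute 20). The latest of these is minute 44, so drying runs minute 44 to 44 + 30 = minute 74.
After ink mixing (finishes minute 44, plus 10-minute gap → minute 54), the print run can start at minute 54 and finishes at minute 72.
Trimming has to wait for the print run (finishes minute 72); plate making (finishes minute 20). The latest of these is minute 72, so trimming runs minute 72 to 72 + 40 = minute 112.
All tasks are finished once the last one completes. Finish times: File preflight at 10, Plate making at 20, Ink mixing at 44, The print run at 72, Drying at 74, Trimming at 112, Folding at 69. The latest is minute 112.

112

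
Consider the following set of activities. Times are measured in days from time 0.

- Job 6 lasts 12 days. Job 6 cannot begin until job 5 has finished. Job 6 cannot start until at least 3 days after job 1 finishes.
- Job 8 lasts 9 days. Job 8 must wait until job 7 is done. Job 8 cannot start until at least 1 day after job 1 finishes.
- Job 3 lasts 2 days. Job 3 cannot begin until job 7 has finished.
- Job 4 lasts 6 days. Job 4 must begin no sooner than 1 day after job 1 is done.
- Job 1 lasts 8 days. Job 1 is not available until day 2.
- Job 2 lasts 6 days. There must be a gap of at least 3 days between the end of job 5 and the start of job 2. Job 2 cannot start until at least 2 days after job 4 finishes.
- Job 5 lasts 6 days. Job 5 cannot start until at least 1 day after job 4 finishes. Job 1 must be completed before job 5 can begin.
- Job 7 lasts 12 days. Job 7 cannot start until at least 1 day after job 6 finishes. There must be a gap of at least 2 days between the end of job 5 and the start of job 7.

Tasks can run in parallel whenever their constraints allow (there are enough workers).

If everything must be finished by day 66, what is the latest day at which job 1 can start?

10

To finish by day 66, job 2 (duration 6) must start no later than day 60.
Nothing follows job 3; the deadline of day 66 is its only limit. It must start by 66 − 2 = day 64.
Job 8 must finish by day 66; it takes 9 days, so it must start by 66 − 9 = day 57.
Job 7 feeds job 3 (must start by day 64); job 8 (must start by day 57). Taking the minimum, job 7 must finish by day 57 and start by 57 − 12 = day 45.
Job 6 has to be done before job 7 (must start by day 45, minus 1-day gap → day 44). That means finishing by day 44, i.e. starting by 44 − 12 = day 32.
For job 5: job 2 (must start by day 60, minus 3-day gap → day 57); job 6 (must start by day 32); job 7 (must start by day 45, minus 2-day gap → day 43). The most restrictive is day 32; with a 6-day duration, job 5 must start by day 26.
Job 4 feeds job 2 (must start by day 60, minus 2-day gap → day 58); job 5 (must start by day 26, minus 1-day gap → day 25). Taking the minimum, job 4 must finish by day 25 and start by 25 − 6 = day 19.
Job 1 feeds job 4 (must start by day 19, minus 1-day gap → day 18); job 5 (must start by day 26); job 6 (must start by day 32, minus 3-day gap → day 29); job 8 (must start by day 57, minus 1-day gap → day 56). Taking the minimum, job 1 must finish by day 18 and start by 18 − 8 = day 10.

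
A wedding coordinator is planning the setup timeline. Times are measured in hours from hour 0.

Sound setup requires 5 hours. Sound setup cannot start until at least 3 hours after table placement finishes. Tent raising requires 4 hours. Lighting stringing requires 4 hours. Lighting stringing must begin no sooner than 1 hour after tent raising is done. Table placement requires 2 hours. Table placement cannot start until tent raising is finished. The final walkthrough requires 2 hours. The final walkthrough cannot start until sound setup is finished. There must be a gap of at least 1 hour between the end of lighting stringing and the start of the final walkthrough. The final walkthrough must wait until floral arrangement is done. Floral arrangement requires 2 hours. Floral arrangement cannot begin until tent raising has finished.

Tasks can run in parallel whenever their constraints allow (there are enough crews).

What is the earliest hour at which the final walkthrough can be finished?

Tent raising has no prerequisites, so it starts at hour 0 and finishes at hour 4.
Lighting stringing cannot begin until tent raising (finishes hour 4, plus 1-hour gap → hour 5). It runs from hour 5 to 5 + 4 = hour 9.
Floral arrangement cannot begin until tent raising (finishes hour 4). It runs from hour 4 to 4 + 2 = hour 6.
Table placement cannot begin until tent raising (finishes hour 4). It runs from hour 4 to 4 + 2 = hour 6.
Sound setup cannot begin until table placement (finishes hour 6, plus 3-hour gap → hour 9). It runs from hour 9 to 9 + 5 = hour 14.
The final walkthrough cannot start until sound setup (finishes hour 14); lighting stringing (finishes hour 9, plus 1-hour gap → hour 10); floral arrangement (finishes hour 6). The controlling bound is hour 14, so the final walkthrough finishes at 14 + 2 = hour 16.

16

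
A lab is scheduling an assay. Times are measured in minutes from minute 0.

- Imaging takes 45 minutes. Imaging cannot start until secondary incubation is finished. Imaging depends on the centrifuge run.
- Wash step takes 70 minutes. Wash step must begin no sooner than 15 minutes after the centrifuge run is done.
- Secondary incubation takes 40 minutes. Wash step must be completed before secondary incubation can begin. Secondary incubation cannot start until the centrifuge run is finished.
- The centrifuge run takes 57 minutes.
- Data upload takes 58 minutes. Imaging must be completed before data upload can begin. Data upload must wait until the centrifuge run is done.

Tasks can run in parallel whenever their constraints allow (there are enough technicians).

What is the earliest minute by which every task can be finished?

The centrifuge run has no prerequisites, so it starts at minute 0 and finishes at minute 57.
Wash step waits on the centrifuge run (finishes minute 57, plus 15-minute gap → minute 72), so it starts at minute 72 and finishes at 72 + 70 = minute 142.
Secondary incubation has to wait for wash step (finishes minute 142); the centrifuge run (finishes minute 57). The latest of these is minute 142, so secondary incubation runs minute 142 to 142 + 40 = minute 182.
Imaging cannot start until secondary incubation (finishes minute 182); the centrifuge run (finishes minute 57). The controlling bound is minute 182, so imaging finishes at 182 + 45 = minute 227.
Data upload cannot start until imaging (finishes minute 227); the centrifuge run (finishes minute 57). The controlling bound is minute 227, so data upload finishes at 227 + 58 = minute 285.
All tasks are finished once the last one completes. Finish times: The centrifuge run at 57, Wash step at 142, Secondary incubation at 182, Imaging at 227, Data upload at 285. The latest is minute 285.

285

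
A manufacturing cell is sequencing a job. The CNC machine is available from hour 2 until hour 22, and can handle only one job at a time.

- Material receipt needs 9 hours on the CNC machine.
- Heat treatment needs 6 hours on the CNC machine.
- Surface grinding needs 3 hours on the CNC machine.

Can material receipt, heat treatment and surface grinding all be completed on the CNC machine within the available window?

The CNC machine window is 22 − 2 = 20 hours.
Running back to back, the jobs need 9 + 6 + 3 = 18 hours on the CNC machine.
Since 18 ≤ 20, they fit within the window.

Yes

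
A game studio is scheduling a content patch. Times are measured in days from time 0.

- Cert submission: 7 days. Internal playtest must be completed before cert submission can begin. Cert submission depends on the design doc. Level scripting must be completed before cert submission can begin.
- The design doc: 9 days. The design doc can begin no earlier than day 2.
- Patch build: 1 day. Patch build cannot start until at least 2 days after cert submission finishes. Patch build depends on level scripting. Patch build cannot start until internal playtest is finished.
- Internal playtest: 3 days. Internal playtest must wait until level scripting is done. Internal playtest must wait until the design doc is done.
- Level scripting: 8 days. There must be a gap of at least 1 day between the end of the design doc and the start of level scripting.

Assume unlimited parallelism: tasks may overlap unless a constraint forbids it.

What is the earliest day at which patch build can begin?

32

The design doc waits on its own release at day 2, so it starts at day 2 and finishes at 2 + 9 = day 11.
Level scripting waits on the design doc (finishes day 11, plus 1-day gap → day 12), so it starts at day 12 and finishes at 12 + 8 = day 20.
Internal playtest has to wait for level scripting (finishes day 20); the design doc (finishes day 11). The latest of these is day 20, so internal playtest runs day 20 to 20 + 3 = day 23.
Cert submission cannot start until internal playtest (finishes day 23); the design doc (finishes day 11); level scripting (finishes day 20). The controlling bound is day 23, so cert submission finishes at 23 + 7 = day 30.
Patch build waits on cert submission (finishes day 30, plus 2-day gap → day 32); level scripting (finishes day 20); internal playtest (finishes day 23). The latest of these is day 32, which is the earliest patch build can start.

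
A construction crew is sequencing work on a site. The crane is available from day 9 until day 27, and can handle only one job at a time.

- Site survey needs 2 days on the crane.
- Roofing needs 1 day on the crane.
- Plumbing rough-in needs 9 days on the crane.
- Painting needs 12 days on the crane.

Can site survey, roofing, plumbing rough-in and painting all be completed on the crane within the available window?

The crane window is 27 − 9 = 18 days.
Running back to back, the jobs need 2 + 1 + 9 + 12 = 24 days on the crane.
Since 24 > 18, they cannot all fit.

No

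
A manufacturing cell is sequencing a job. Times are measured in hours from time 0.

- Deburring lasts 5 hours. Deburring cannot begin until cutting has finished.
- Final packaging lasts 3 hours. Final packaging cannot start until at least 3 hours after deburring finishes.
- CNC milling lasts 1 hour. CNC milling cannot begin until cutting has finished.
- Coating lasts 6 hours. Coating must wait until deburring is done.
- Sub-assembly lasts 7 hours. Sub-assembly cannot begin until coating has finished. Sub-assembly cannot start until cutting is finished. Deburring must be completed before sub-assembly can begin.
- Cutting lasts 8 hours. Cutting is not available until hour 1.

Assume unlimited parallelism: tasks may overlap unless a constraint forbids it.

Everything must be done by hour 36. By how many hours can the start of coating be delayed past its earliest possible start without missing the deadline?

9

Cutting cannot begin until its own release at hour 1. It runs from hour 1 to 1 + 8 = hour 9.
Deburring waits on cutting (finishes hour 9), so it starts at hour 9 and finishes at 9 + 5 = hour 14.
After deburring (finishes hour 14), coating can start at hour 14 and finishes at hour 20.

Working backward from the deadline:
Sub-assembly must finish by hour 36; it takes 7 hours, so it must start by 36 − 7 = hour 29.
Coating must finish before sub-assembly (must start by hour 29). With a 6-hour duration, coating must start by 29 − 6 = hour 23.
So coating can start as early as hour 14 and as late as hour 23, giving 23 − 14 = 9 hours of slack.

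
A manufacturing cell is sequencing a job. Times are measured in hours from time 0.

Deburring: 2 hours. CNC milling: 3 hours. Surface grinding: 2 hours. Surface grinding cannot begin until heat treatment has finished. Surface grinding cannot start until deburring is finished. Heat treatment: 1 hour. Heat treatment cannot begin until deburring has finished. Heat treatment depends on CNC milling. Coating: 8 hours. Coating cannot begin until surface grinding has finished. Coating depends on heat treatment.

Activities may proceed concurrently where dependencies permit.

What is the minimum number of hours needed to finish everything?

CNC milling can start immediately at hour 0; it finishes at hour 3.
Deburring has no prerequisites, so it starts at hour 0 and finishes at hour 2.
Heat treatment needs all of deburring (finishes hour 2); CNC milling (finishes hour 3). That puts its earliest start at hour 3; it finishes at 3 + 1 = hour 4.
Surface grinding needs all of heat treatment (finishes hour 4); deburring (finishes hour 2). That puts its earliest start at hour 4; it finishes at 4 + 2 = hour 6.
For coating: surface grinding (finishes hour 6); heat treatment (finishes hour 4). Taking the maximum gives a start of hour 6, and it finishes at 6 + 8 = hour 14.
All tasks are finished once the last one completes. Finish times: Deburring at 2, CNC milling at 3, Heat treatment at 4, Surface grinding at 6, Coating at 14. The latest is hour 14.

14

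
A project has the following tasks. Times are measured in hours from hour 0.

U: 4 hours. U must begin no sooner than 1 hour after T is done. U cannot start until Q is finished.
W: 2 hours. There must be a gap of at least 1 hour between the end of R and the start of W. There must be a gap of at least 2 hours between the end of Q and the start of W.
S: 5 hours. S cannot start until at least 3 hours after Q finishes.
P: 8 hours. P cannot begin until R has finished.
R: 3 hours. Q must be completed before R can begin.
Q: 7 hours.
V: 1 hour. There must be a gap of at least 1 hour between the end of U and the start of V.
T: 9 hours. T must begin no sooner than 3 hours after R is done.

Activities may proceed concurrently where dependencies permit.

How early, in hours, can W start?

11

Nothing blocks Q, so it runs from hour 0 to hour 7.
R cannot begin until Q (finishes hour 7). It runs from hour 7 to 7 + 3 = hour 10.
W waits on R (finishes hour 10, plus 1-hour gap → hour 11); Q (finishes hour 7, plus 2-hour gap → hour 9). The latest of these is hour 11, which is the earliest W can start.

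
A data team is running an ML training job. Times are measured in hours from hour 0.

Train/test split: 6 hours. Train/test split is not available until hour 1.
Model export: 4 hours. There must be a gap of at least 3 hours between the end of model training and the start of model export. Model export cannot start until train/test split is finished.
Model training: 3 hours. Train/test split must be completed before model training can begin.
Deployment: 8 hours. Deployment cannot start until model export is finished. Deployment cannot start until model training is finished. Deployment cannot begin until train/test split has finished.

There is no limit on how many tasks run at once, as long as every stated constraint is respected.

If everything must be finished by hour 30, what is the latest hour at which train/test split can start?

To finish by hour 30, deployment (duration 8) must start no later than hour 22.
Model export feeds into deployment (must start by hour 22); so model export must finish by hour 22 and therefore start by hour 18.
Model training feeds model export (must start by hour 18, minus 3-hour gap → hour 15); deployment (must start by hour 22). Taking the minimum, model training must finish by hour 15 and start by 15 − 3 = hour 12.
For train/test split: model training (must start by hour 12); model export (must start by hour 18); deployment (must start by hour 22). The most restrictive is hour 12; with a 6-hour duration, train/test split must start by hour 6.

6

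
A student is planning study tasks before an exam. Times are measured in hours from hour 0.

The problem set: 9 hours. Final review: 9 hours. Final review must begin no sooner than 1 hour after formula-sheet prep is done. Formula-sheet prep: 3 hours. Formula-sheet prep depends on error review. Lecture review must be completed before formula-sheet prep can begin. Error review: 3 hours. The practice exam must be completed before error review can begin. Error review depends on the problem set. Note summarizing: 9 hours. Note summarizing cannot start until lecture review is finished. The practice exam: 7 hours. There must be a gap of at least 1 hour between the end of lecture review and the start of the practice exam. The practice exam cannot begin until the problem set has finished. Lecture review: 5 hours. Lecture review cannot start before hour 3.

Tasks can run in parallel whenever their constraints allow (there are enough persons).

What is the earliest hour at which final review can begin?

The problem set can start immediately at hour 0; it finishes at hour 9.
After its own release at hour 3, lecture review can start at hour 3 and finishes at hour 8.
For the practice exam: lecture review (finishes hour 8, plus 1-hour gap → hour 9); the problem set (finishes hour 9). Taking the maximum gives a start of hour 9, and it finishes at 9 + 7 = hour 16.
Error review cannot start until the practice exam (finishes hour 16); the problem set (finishes hour 9). The controlling bound is hour 16, so error review finishes at 16 + 3 = hour 19.
For formula-sheet prep: error review (finishes hour 19); lecture review (finishes hour 8). Taking the maximum gives a start of hour 19, and it finishes at 19 + 3 = hour 22.
Final review waits on formula-sheet prep (finishes hour 22, plus 1-hour gap → hour 23), so the earliest it can start is hour 23.

23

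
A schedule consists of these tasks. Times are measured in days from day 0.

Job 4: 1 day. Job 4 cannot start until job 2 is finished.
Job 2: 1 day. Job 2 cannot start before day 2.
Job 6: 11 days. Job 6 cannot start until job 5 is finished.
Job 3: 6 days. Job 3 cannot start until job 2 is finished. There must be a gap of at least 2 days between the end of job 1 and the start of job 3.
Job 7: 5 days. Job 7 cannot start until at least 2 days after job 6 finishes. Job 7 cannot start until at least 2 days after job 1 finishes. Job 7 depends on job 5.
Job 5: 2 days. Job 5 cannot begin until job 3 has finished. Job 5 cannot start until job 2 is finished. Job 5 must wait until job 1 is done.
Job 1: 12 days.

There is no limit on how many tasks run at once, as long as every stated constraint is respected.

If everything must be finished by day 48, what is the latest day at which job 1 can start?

8

Job 7 must finish by day 48; it takes 5 days, so it must start by 48 − 5 = day 43.
Job 6 feeds into job 7 (must start by day 43, minus 2-day gap → day 41); so job 6 must finish by day 41 and therefore start by day 30.
Job 5 feeds job 6 (must start by day 30); job 7 (must start by day 43). Taking the minimum, job 5 must finish by day 30 and start by 30 − 2 = day 28.
Job 3 must finish before job 5 (must start by day 28). With a 6-day duration, job 3 must start by 28 − 6 = day 22.
For job 1: job 3 (must start by day 22, minus 2-day gap → day 20); job 5 (must start by day 28); job 7 (must start by day 43, minus 2-day gap → day 41). The most restrictive is day 20; with a 12-day duration, job 1 must start by day 8.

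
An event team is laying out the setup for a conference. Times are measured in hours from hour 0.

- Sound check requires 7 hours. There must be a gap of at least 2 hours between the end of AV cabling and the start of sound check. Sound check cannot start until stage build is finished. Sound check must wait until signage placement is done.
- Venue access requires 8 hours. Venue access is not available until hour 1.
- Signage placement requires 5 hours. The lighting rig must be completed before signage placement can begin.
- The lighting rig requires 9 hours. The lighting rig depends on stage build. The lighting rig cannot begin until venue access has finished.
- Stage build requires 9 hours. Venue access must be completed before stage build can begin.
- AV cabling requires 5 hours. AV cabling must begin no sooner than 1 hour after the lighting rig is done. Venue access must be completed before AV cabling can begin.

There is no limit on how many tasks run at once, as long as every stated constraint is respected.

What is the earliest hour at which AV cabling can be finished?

33

Venue access waits on its own release at hour 1, so it starts at hour 1 and finishes at 1 + 8 = hour 9.
Stage build waits on venue access (finishes hour 9), so it starts at hour 9 and finishes at 9 + 9 = hour 18.
For the lighting rig: stage build (finishes hour 18); venue access (finishes hour 9). Taking the maximum gives a start of hour 18, and it finishes at 18 + 9 = hour 27.
AV cabling needs all of the lighting rig (finishes hour 27, plus 1-hour gap → hour 28); venue access (finishes hour 9). That puts its earliest start at hour 28; it finishes at 28 + 5 = hour 33.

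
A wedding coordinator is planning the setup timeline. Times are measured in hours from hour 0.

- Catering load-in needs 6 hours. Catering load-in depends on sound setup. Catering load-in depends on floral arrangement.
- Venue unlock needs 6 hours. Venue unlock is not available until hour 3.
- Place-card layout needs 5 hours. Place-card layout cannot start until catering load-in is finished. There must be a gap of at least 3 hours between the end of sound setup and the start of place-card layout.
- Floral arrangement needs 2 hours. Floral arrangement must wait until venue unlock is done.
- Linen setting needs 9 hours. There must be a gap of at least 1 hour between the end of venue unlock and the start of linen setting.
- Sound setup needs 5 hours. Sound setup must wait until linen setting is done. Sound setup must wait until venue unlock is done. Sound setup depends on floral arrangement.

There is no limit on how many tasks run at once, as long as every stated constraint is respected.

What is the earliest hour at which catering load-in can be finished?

30

After its own release at hour 3, venue unlock can start at hour 3 and finishes at hour 9.
Floral arrangement waits on venue unlock (finishes hour 9), so it starts at hour 9 and finishes at 9 + 2 = hour 11.
After venue unlock (finishes hour 9, plus 1-hour gap → hour 10), linen setting can start at hour 10 and finishes at hour 19.
For sound setup: linen setting (finishes hour 19); venue unlock (finishes hour 9); floral arrangement (finishes hour 11). Taking the maximum gives a start of hour 19, and it finishes at 19 + 5 = hour 24.
Catering load-in has to wait for sound setup (finishes hour 24); floral arrangement (finishes hour 11). The latest of these is hour 24, so catering load-in runs hour 24 to 24 + 6 = hour 30.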